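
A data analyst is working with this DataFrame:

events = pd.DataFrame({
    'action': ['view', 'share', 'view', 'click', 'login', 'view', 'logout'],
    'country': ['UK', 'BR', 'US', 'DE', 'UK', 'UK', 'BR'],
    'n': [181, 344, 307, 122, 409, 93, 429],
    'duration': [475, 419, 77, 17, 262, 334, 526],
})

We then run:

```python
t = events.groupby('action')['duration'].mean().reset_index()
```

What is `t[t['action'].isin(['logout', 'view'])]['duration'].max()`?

526.0

group by action, mean of duration:
action
click      17.000000
login     262.000000
logout    526.000000
share     419.000000
view      295.333333
Name: duration, dtype: float64
reset_index():
   action    duration
0   click   17.000000
1   login  262.000000
2  logout  526.000000
3   share  419.000000
4    view  295.333333
filter rows where action in ['logout', 'view']:
   action    duration
2  logout  526.000000
4    view  295.333333
max of column 'duration' → 526.0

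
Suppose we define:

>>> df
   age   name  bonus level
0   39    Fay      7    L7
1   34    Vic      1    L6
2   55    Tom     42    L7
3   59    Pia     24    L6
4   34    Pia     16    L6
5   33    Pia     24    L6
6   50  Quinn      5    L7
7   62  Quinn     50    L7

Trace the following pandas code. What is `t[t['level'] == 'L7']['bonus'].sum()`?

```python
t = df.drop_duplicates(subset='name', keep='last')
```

drop duplicate name (keep=last):
   age   name  bonus level
0   39    Fay      7    L7
1   34    Vic      1    L6
2   55    Tom     42    L7
5   33    Pia     24    L6
7   62  Quinn     50    L7
filter rows where level == 'L7':
   age   name  bonus level
0   39    Fay      7    L7
2   55    Tom     42    L7
7   62  Quinn     50    L7

99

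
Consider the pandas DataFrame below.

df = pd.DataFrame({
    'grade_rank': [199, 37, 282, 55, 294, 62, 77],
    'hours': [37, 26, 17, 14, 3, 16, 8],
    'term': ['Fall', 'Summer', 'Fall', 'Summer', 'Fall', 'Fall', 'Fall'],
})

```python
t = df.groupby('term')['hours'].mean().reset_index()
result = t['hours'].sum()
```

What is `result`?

group by term, mean of hours:
term
Fall      16.2
Summer    20.0
Name: hours, dtype: float64
reset_index():
     term  hours
0    Fall   16.2
1  Summer   20.0
Reading off the sum of column 'hours', we get 36.2.

36.2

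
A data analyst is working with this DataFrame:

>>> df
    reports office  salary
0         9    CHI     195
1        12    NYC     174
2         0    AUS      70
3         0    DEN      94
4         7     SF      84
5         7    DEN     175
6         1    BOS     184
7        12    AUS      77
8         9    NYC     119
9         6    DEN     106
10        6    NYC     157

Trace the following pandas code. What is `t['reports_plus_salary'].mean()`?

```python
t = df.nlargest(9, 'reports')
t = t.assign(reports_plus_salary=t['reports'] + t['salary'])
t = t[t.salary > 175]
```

194.5

take 9 rows with largest reports:
    reports office  salary
1        12    NYC     174
7        12    AUS      77
0         9    CHI     195
8         9    NYC     119
4         7     SF      84
5         7    DEN     175
9         6    DEN     106
10        6    NYC     157
6         1    BOS     184
add column reports_plus_salary = t['reports'] + t['salary']:
    reports office  salary  reports_plus_salary
1        12    NYC     174                  186
7        12    AUS      77                   89
0         9    CHI     195                  204
8         9    NYC     119                  128
4         7     SF      84                   91
5         7    DEN     175                  182
9         6    DEN     106                  112
10        6    NYC     157                  163
6         1    BOS     184                  185
filter rows where salary > 175:
   reports office  salary  reports_plus_salary
0        9    CHI     195                  204
6        1    BOS     184                  185
Hence 194.5.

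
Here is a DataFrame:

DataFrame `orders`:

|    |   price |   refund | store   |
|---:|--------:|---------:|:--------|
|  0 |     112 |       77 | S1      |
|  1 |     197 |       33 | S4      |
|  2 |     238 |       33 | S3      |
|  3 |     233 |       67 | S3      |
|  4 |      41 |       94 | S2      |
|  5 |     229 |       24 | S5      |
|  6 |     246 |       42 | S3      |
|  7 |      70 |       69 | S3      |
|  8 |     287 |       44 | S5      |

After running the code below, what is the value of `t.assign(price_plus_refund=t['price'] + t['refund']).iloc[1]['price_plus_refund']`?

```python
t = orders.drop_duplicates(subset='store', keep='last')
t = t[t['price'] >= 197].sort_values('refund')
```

drop duplicate store (keep=last):
   price  refund store
0    112      77    S1
1    197      33    S4
4     41      94    S2
7     70      69    S3
8    287      44    S5
filter rows where price >= 197:
   price  refund store
1    197      33    S4
8    287      44    S5
sort by refund:
   price  refund store
1    197      33    S4
8    287      44    S5
add column price_plus_refund = t['price'] + t['refund']:
   price  refund store  price_plus_refund
1    197      33    S4                230
8    287      44    S5                331
Then the value at position 1, column 'price_plus_refund': 331

331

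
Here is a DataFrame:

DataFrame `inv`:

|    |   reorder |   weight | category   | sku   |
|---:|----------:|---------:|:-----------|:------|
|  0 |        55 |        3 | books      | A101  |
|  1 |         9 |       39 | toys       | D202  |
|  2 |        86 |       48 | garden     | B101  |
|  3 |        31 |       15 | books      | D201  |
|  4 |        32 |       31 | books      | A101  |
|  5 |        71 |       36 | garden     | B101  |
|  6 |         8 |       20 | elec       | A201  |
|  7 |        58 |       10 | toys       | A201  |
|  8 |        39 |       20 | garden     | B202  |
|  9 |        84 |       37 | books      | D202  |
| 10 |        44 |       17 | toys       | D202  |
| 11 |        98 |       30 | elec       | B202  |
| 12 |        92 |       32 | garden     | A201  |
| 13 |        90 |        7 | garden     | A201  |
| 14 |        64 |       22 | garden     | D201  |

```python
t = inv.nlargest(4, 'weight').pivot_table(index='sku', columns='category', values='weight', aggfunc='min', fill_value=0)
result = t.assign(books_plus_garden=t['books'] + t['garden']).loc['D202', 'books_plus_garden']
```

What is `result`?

37

take 4 rows with largest weight:
   reorder  weight category   sku
2       86      48   garden  B101
1        9      39     toys  D202
9       84      37    books  D202
5       71      36   garden  B101
pivot: rows=sku, cols=category, min(weight):
category  books  garden  toys
sku                          
B101          0      36     0
D202         37       0    39
add column books_plus_garden = t['books'] + t['garden']:
category  books  garden  toys  books_plus_garden
sku                                             
B101          0      36     0                 36
D202         37       0    39                 37
The value at row 'D202', column 'books_plus_garden' is 37.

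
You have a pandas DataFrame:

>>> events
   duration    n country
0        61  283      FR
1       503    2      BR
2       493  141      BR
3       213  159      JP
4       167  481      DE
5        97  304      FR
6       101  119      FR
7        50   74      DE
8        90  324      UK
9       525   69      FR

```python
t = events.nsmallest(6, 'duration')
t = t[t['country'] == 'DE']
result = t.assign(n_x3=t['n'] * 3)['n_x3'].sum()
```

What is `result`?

1665

take 6 rows with smallest duration:
   duration    n country
7        50   74      DE
0        61  283      FR
8        90  324      UK
5        97  304      FR
6       101  119      FR
4       167  481      DE
filter rows where country == 'DE':
   duration    n country
7        50   74      DE
4       167  481      DE
add column n_x3 = t['n'] * 3:
   duration    n country  n_x3
7        50   74      DE   222
4       167  481      DE  1443
The sum of column 'n_x3' is 1665.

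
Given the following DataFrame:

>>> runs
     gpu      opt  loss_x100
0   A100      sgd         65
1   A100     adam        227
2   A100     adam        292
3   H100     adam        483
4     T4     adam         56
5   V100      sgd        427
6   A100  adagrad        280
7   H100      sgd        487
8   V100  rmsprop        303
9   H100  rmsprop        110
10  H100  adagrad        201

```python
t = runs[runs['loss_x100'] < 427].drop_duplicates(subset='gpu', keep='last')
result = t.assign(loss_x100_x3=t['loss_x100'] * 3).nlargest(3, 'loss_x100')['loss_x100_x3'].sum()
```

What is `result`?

filter rows where loss_x100 < 427:
     gpu      opt  loss_x100
0   A100      sgd         65
1   A100     adam        227
2   A100     adam        292
4     T4     adam         56
6   A100  adagrad        280
8   V100  rmsprop        303
9   H100  rmsprop        110
10  H100  adagrad        201
drop duplicate gpu (keep=last):
     gpu      opt  loss_x100
4     T4     adam         56
6   A100  adagrad        280
8   V100  rmsprop        303
10  H100  adagrad        201
add column loss_x100_x3 = t['loss_x100'] * 3:
     gpu      opt  loss_x100  loss_x100_x3
4     T4     adam         56           168
6   A100  adagrad        280           840
8   V100  rmsprop        303           909
10  H100  adagrad        201           603
take 3 rows with largest loss_x100:
     gpu      opt  loss_x100  loss_x100_x3
8   V100  rmsprop        303           909
6   A100  adagrad        280           840
10  H100  adagrad        201           603
sum of column 'loss_x100_x3' → 2352

2352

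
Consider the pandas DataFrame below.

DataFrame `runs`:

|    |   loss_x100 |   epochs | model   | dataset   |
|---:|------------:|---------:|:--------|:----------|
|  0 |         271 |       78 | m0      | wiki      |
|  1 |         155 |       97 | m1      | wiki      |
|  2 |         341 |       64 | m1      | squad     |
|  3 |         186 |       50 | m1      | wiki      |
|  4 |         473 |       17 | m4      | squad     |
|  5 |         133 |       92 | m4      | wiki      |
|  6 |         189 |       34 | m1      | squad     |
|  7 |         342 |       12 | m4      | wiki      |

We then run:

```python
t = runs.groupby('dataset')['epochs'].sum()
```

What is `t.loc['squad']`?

group by dataset, sum of epochs:
dataset
squad    115
wiki     329
Name: epochs, dtype: int64

115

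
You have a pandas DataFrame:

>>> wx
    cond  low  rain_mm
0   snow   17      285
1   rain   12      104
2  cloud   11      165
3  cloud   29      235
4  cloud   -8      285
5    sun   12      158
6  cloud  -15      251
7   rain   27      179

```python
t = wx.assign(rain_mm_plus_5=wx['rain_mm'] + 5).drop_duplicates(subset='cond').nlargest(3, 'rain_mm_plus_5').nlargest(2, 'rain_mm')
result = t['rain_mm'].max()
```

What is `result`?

add column rain_mm_plus_5 = wx['rain_mm'] + 5:
    cond  low  rain_mm  rain_mm_plus_5
0   snow   17      285             290
1   rain   12      104             109
2  cloud   11      165             170
3  cloud   29      235             240
4  cloud   -8      285             290
5    sun   12      158             163
6  cloud  -15      251             256
7   rain   27      179             184
drop duplicate cond (keep=first):
    cond  low  rain_mm  rain_mm_plus_5
0   snow   17      285             290
1   rain   12      104             109
2  cloud   11      165             170
5    sun   12      158             163
take 3 rows with largest rain_mm_plus_5:
    cond  low  rain_mm  rain_mm_plus_5
0   snow   17      285             290
2  cloud   11      165             170
5    sun   12      158             163
take 2 rows with largest rain_mm:
    cond  low  rain_mm  rain_mm_plus_5
0   snow   17      285             290
2  cloud   11      165             170
Taking the max of column 'rain_mm' gives 285.

285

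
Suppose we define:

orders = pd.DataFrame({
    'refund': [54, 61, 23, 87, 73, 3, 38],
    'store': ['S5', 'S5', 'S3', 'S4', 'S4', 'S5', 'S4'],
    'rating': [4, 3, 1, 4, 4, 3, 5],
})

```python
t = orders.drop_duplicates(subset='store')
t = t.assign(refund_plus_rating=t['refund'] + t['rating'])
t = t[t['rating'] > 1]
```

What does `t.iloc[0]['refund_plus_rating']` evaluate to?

drop duplicate store (keep=first):
   refund store  rating
0      54    S5       4
2      23    S3       1
3      87    S4       4
add column refund_plus_rating = t['refund'] + t['rating']:
   refund store  rating  refund_plus_rating
0      54    S5       4                  58
2      23    S3       1                  24
3      87    S4       4                  91
filter rows where rating > 1:
   refund store  rating  refund_plus_rating
0      54    S5       4                  58
3      87    S4       4                  91
Finally, value at position 0, column 'refund_plus_rating' = 58.

58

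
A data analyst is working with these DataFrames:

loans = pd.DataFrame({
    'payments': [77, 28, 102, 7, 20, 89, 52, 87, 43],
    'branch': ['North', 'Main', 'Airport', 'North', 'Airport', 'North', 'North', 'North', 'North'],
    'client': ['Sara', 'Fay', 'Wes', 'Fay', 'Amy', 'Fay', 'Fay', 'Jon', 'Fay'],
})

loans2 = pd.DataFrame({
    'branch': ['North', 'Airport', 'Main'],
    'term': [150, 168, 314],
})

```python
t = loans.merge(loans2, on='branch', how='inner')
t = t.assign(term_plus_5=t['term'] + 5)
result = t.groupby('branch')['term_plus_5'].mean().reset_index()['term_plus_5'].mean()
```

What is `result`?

merge on 'branch' (how='inner') → 9 rows:
   payments   branch client  term
0        77    North   Sara   150
1        28     Main    Fay   314
2       102  Airport    Wes   168
3         7    North    Fay   150
4        20  Airport    Amy   168
5        89    North    Fay   150
6        52    North    Fay   150
7        87    North    Jon   150
8        43    North    Fay   150
add column term_plus_5 = t['term'] + 5:
   payments   branch client  term  term_plus_5
0        77    North   Sara   150          155
1        28     Main    Fay   314          319
2       102  Airport    Wes   168          173
3         7    North    Fay   150          155
4        20  Airport    Amy   168          173
5        89    North    Fay   150          155
6        52    North    Fay   150          155
7        87    North    Jon   150          155
8        43    North    Fay   150          155
group by branch, mean of term_plus_5:
branch
Airport    173.0
Main       319.0
North      155.0
Name: term_plus_5, dtype: float64
reset_index():
    branch  term_plus_5
0  Airport        173.0
1     Main        319.0
2    North        155.0
The mean of column 'term_plus_5' is 215.666666667.

215.666666667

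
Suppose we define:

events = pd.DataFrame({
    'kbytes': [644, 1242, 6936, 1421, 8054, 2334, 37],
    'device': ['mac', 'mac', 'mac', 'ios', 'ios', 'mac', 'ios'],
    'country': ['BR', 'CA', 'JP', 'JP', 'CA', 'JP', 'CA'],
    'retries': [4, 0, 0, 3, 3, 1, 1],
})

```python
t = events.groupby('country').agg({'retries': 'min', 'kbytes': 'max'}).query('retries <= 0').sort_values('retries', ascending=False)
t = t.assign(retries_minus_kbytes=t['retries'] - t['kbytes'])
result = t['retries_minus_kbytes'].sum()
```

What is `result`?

group by country: min(retries), max(kbytes):
         retries  kbytes
country                 
BR             4     644
CA             0    8054
JP             0    6936
filter rows where retries <= 0:
         retries  kbytes
country                 
CA             0    8054
JP             0    6936
sort by retries descending:
         retries  kbytes
country                 
CA             0    8054
JP             0    6936
add column retries_minus_kbytes = t['retries'] - t['kbytes']:
         retries  kbytes  retries_minus_kbytes
country                                       
CA             0    8054                 -8054
JP             0    6936                 -6936
Reading off the sum of column 'retries_minus_kbytes', we get -14990.

-14990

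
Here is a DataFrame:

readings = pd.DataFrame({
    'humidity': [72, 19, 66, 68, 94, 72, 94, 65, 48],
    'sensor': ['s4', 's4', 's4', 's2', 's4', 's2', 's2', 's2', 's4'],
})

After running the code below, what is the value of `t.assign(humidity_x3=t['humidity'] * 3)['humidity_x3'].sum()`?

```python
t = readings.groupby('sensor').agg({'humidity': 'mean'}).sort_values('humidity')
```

group by sensor, mean of humidity:
        humidity
sensor          
s2         74.75
s4         59.80
sort by humidity:
        humidity
sensor          
s4         59.80
s2         74.75
add column humidity_x3 = t['humidity'] * 3:
        humidity  humidity_x3
sensor                       
s4         59.80       179.40
s2         74.75       224.25

403.65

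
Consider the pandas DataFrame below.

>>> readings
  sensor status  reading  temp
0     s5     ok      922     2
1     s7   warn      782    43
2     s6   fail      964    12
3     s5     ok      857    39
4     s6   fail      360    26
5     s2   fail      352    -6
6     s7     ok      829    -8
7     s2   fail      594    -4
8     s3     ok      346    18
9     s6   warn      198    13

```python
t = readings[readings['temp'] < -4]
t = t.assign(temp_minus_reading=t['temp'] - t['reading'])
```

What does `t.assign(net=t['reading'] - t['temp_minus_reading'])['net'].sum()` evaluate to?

filter rows where temp < -4:
  sensor status  reading  temp
5     s2   fail      352    -6
6     s7     ok      829    -8
add column temp_minus_reading = t['temp'] - t['reading']:
  sensor status  reading  temp  temp_minus_reading
5     s2   fail      352    -6                -358
6     s7     ok      829    -8                -837
add column net = t['reading'] - t['temp_minus_reading']:
  sensor status  reading  temp  temp_minus_reading   net
5     s2   fail      352    -6                -358   710
6     s7     ok      829    -8                -837  1666
Then the sum of column 'net': 2376

2376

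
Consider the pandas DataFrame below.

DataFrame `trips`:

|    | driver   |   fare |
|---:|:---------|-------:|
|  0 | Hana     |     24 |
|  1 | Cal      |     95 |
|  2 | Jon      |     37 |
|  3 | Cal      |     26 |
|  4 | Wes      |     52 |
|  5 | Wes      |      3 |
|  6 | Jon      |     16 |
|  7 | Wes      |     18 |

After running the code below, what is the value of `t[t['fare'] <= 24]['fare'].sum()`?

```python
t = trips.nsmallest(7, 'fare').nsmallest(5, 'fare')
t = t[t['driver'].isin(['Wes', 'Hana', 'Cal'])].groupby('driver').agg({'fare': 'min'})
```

27

take 7 rows with smallest fare:
  driver  fare
5    Wes     3
6    Jon    16
7    Wes    18
0   Hana    24
3    Cal    26
2    Jon    37
4    Wes    52
take 5 rows with smallest fare:
  driver  fare
5    Wes     3
6    Jon    16
7    Wes    18
0   Hana    24
3    Cal    26
filter rows where driver in ['Wes', 'Hana', 'Cal']:
  driver  fare
5    Wes     3
7    Wes    18
0   Hana    24
3    Cal    26
group by driver, min of fare:
        fare
driver      
Cal       26
Hana      24
Wes        3
filter rows where fare <= 24:
        fare
driver      
Hana      24
Wes        3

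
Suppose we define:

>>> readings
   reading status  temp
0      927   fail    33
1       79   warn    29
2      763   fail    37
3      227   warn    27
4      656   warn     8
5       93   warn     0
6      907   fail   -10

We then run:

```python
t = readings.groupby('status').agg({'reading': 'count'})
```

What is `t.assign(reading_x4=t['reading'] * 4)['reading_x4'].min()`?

group by status, count of reading:
        reading
status         
fail          3
warn          4
add column reading_x4 = t['reading'] * 4:
        reading  reading_x4
status                     
fail          3          12
warn          4          16
Finally, min of column 'reading_x4' = 12.

12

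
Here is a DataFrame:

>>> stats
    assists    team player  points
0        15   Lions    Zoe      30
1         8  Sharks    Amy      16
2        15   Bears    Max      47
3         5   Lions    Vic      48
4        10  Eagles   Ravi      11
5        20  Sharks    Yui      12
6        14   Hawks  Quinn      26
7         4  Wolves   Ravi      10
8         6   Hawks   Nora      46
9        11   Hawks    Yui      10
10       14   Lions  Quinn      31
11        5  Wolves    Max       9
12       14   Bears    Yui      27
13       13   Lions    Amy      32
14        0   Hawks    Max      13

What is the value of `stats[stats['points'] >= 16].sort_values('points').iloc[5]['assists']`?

13

filter rows where points >= 16:
    assists    team player  points
0        15   Lions    Zoe      30
1         8  Sharks    Amy      16
2        15   Bears    Max      47
3         5   Lions    Vic      48
6        14   Hawks  Quinn      26
8         6   Hawks   Nora      46
10       14   Lions  Quinn      31
12       14   Bears    Yui      27
13       13   Lions    Amy      32
sort by points:
    assists    team player  points
1         8  Sharks    Amy      16
6        14   Hawks  Quinn      26
12       14   Bears    Yui      27
0        15   Lions    Zoe      30
10       14   Lions  Quinn      31
13       13   Lions    Amy      32
8         6   Hawks   Nora      46
2        15   Bears    Max      47
3         5   Lions    Vic      48
Then the value at position 5, column 'assists': 13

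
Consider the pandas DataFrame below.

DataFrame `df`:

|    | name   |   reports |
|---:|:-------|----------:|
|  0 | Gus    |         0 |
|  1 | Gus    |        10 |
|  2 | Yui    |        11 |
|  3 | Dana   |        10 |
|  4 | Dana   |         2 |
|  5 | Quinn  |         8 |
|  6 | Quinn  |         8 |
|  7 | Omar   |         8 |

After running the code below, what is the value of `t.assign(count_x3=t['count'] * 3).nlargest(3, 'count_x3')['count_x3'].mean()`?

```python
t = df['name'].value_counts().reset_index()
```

value_counts of name:
name
Gus      2
Dana     2
Quinn    2
Yui      1
Omar     1
Name: count, dtype: int64
reset_index():
    name  count
0    Gus      2
1   Dana      2
2  Quinn      2
3    Yui      1
4   Omar      1
add column count_x3 = t['count'] * 3:
    name  count  count_x3
0    Gus      2         6
1   Dana      2         6
2  Quinn      2         6
3    Yui      1         3
4   Omar      1         3
take 3 rows with largest count_x3:
    name  count  count_x3
0    Gus      2         6
1   Dana      2         6
2  Quinn      2         6

6.0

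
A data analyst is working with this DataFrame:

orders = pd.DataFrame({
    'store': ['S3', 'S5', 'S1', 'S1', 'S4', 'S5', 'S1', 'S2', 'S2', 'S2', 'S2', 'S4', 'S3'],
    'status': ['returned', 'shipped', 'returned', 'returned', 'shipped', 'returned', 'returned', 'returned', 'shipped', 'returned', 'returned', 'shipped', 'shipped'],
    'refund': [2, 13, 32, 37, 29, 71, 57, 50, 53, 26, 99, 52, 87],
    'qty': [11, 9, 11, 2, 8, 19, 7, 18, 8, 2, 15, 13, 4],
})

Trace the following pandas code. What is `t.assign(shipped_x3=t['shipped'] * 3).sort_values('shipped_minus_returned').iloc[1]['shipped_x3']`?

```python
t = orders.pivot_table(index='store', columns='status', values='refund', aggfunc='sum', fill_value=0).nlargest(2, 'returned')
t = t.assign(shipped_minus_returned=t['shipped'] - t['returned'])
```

159

pivot: rows=store, cols=status, sum(refund):
status  returned  shipped
store                    
S1           126        0
S2           175       53
S3             2       87
S4             0       81
S5            71       13
take 2 rows with largest returned:
status  returned  shipped
store                    
S2           175       53
S1           126        0
add column shipped_minus_returned = t['shipped'] - t['returned']:
status  returned  shipped  shipped_minus_returned
store                                            
S2           175       53                    -122
S1           126        0                    -126
add column shipped_x3 = t['shipped'] * 3:
status  returned  shipped  shipped_minus_returned  shipped_x3
store                                                        
S2           175       53                    -122         159
S1           126        0                    -126           0
sort by shipped_minus_returned:
status  returned  shipped  shipped_minus_returned  shipped_x3
store                                                        
S1           126        0                    -126           0
S2           175       53                    -122         159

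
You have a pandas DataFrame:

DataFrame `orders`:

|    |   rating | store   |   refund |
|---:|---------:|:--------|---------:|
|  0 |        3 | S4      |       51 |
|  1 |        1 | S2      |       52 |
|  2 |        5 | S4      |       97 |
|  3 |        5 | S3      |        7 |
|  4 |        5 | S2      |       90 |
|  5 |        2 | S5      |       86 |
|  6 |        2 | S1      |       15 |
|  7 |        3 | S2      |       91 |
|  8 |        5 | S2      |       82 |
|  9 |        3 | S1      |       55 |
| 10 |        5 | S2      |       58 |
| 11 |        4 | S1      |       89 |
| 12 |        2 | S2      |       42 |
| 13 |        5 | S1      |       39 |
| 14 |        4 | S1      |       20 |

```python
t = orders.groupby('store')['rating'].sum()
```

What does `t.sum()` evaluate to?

54

group by store, sum of rating:
store
S1    18
S2    21
S3     5
S4     8
S5     2
Name: rating, dtype: int64
Reading off the sum of the resulting series, we get 54.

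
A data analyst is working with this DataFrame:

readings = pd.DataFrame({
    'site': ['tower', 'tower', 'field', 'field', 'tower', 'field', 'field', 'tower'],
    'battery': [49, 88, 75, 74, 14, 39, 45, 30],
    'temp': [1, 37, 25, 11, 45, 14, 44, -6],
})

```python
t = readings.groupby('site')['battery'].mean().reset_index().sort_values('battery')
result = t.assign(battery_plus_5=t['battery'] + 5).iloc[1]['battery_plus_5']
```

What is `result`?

63.25

group by site, mean of battery:
site
field    58.25
tower    45.25
Name: battery, dtype: float64
reset_index():
    site  battery
0  field    58.25
1  tower    45.25
sort by battery:
    site  battery
1  tower    45.25
0  field    58.25
add column battery_plus_5 = t['battery'] + 5:
    site  battery  battery_plus_5
1  tower    45.25           50.25
0  field    58.25           63.25
value at position 1, column 'battery_plus_5' → 63.25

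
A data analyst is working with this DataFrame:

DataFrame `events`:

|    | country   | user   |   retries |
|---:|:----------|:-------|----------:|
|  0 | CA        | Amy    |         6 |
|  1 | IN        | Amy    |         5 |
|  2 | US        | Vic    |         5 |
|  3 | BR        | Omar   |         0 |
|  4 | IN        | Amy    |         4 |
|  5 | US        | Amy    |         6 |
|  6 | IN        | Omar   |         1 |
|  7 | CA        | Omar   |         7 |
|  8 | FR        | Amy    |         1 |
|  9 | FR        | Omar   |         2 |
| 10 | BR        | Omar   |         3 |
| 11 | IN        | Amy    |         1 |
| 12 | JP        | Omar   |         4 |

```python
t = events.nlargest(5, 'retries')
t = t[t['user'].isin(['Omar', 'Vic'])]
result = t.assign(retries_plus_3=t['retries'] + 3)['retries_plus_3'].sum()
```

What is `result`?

take 5 rows with largest retries:
  country  user  retries
7      CA  Omar        7
0      CA   Amy        6
5      US   Amy        6
1      IN   Amy        5
2      US   Vic        5
filter rows where user in ['Omar', 'Vic']:
  country  user  retries
7      CA  Omar        7
2      US   Vic        5
add column retries_plus_3 = t['retries'] + 3:
  country  user  retries  retries_plus_3
7      CA  Omar        7              10
2      US   Vic        5               8
The sum of column 'retries_plus_3' is 18.

18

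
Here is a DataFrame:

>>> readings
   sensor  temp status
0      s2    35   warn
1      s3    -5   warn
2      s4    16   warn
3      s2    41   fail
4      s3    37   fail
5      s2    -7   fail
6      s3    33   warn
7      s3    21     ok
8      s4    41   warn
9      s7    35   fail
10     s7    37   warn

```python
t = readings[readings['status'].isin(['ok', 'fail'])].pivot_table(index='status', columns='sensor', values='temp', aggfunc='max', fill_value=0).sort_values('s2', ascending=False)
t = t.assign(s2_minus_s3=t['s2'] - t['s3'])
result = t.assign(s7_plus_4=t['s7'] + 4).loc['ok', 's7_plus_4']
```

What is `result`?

filter rows where status in ['ok', 'fail']:
  sensor  temp status
3     s2    41   fail
4     s3    37   fail
5     s2    -7   fail
7     s3    21     ok
9     s7    35   fail
pivot: rows=status, cols=sensor, max(temp):
sensor  s2  s3  s7
status            
fail    41  37  35
ok       0  21   0
sort by s2 descending:
sensor  s2  s3  s7
status            
fail    41  37  35
ok       0  21   0
add column s2_minus_s3 = t['s2'] - t['s3']:
sensor  s2  s3  s7  s2_minus_s3
status                         
fail    41  37  35            4
ok       0  21   0          -21
add column s7_plus_4 = t['s7'] + 4:
sensor  s2  s3  s7  s2_minus_s3  s7_plus_4
status                                    
fail    41  37  35            4         39
ok       0  21   0          -21          4
Reading off the value at row 'ok', column 's7_plus_4', we get 4.

4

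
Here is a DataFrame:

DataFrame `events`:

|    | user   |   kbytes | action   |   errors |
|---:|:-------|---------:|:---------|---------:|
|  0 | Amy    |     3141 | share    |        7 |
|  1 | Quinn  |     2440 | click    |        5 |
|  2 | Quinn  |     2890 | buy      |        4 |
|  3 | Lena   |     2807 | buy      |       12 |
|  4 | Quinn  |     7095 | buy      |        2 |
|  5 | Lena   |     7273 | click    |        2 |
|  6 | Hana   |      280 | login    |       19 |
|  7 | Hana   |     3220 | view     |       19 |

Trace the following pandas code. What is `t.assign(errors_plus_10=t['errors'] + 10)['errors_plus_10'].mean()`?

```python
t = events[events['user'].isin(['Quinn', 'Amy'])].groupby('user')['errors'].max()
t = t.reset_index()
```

16.0

filter rows where user in ['Quinn', 'Amy']:
    user  kbytes action  errors
0    Amy    3141  share       7
1  Quinn    2440  click       5
2  Quinn    2890    buy       4
4  Quinn    7095    buy       2
group by user, max of errors:
user
Amy      7
Quinn    5
Name: errors, dtype: int64
reset_index():
    user  errors
0    Amy       7
1  Quinn       5
add column errors_plus_10 = t['errors'] + 10:
    user  errors  errors_plus_10
0    Amy       7              17
1  Quinn       5              15
Reading off the mean of column 'errors_plus_10', we get 16.0.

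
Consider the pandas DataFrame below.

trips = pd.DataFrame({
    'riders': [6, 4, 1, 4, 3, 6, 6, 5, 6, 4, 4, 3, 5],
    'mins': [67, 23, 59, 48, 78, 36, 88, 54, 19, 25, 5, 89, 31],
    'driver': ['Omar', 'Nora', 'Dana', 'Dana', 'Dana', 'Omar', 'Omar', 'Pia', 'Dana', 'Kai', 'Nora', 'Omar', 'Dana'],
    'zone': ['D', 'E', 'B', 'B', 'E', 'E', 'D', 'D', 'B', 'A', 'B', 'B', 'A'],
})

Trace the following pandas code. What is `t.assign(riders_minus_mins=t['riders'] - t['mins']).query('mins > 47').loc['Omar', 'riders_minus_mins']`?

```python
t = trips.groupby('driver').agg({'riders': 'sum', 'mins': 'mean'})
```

group by driver: sum(riders), mean(mins):
        riders  mins
driver              
Dana        19  47.0
Kai          4  25.0
Nora         8  14.0
Omar        21  70.0
Pia          5  54.0
add column riders_minus_mins = t['riders'] - t['mins']:
        riders  mins  riders_minus_mins
driver                                 
Dana        19  47.0              -28.0
Kai          4  25.0              -21.0
Nora         8  14.0               -6.0
Omar        21  70.0              -49.0
Pia          5  54.0              -49.0
filter rows where mins > 47:
        riders  mins  riders_minus_mins
driver                                 
Omar        21  70.0              -49.0
Pia          5  54.0              -49.0
Hence -49.0.

-49.0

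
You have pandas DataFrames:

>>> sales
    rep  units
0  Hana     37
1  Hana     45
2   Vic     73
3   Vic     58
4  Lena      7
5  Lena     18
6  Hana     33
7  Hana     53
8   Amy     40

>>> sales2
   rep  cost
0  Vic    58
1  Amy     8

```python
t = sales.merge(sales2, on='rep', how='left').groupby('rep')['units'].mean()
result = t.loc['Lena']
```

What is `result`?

12.5

merge on 'rep' (how='left') → 9 rows:
    rep  units  cost
0  Hana     37   NaN
1  Hana     45   NaN
2   Vic     73  58.0
3   Vic     58  58.0
4  Lena      7   NaN
5  Lena     18   NaN
6  Hana     33   NaN
7  Hana     53   NaN
8   Amy     40   8.0
group by rep, mean of units:
rep
Amy     40.0
Hana    42.0
Lena    12.5
Vic     65.5
Name: units, dtype: float64
Then the value at index 'Lena': 12.5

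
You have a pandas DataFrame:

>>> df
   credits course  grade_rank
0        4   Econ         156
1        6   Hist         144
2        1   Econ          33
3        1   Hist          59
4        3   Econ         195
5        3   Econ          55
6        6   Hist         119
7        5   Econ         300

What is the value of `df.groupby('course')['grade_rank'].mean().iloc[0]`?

147.8

group by course, mean of grade_rank:
course
Econ    147.800000
Hist    107.333333
Name: grade_rank, dtype: float64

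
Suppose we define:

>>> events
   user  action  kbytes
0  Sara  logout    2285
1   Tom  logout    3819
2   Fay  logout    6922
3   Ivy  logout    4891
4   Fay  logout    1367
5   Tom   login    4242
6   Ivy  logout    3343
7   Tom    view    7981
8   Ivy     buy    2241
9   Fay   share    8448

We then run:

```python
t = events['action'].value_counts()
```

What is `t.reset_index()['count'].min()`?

1

value_counts of action:
action
logout    6
login     1
view      1
buy       1
share     1
Name: count, dtype: int64
reset_index():
   action  count
0  logout      6
1   login      1
2    view      1
3     buy      1
4   share      1
The min of column 'count' is 1.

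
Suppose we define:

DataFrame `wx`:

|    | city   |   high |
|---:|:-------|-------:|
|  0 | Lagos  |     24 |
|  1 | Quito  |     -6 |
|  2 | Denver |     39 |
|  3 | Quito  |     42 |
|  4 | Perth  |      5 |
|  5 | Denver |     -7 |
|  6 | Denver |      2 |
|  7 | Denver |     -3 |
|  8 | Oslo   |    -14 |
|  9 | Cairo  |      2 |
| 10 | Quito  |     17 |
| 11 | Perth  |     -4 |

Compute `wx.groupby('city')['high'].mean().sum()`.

group by city, mean of high:
city
Cairo      2.000000
Denver     7.750000
Lagos     24.000000
Oslo     -14.000000
Perth      0.500000
Quito     17.666667
Name: high, dtype: float64
Finally, sum of the resulting series = 37.9166666667.

37.9166666667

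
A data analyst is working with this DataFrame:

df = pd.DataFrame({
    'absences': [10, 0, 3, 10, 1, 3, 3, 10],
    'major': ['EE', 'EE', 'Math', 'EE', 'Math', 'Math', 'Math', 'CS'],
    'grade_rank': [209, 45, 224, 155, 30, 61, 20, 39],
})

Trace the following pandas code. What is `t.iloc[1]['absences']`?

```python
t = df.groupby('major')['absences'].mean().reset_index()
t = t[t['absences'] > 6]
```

group by major, mean of absences:
major
CS      10.000000
EE       6.666667
Math     2.500000
Name: absences, dtype: float64
reset_index():
  major   absences
0    CS  10.000000
1    EE   6.666667
2  Math   2.500000
filter rows where absences > 6:
  major   absences
0    CS  10.000000
1    EE   6.666667
So iloc[1]['absences'] = 6.66666666667.

6.66666666667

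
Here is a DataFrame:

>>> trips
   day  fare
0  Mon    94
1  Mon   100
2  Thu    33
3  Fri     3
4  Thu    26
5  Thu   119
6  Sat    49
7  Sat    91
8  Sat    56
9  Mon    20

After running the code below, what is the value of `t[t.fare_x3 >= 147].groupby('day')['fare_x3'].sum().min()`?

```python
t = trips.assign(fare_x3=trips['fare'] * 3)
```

add column fare_x3 = trips['fare'] * 3:
   day  fare  fare_x3
0  Mon    94      282
1  Mon   100      300
2  Thu    33       99
3  Fri     3        9
4  Thu    26       78
5  Thu   119      357
6  Sat    49      147
7  Sat    91      273
8  Sat    56      168
9  Mon    20       60
filter rows where fare_x3 >= 147:
   day  fare  fare_x3
0  Mon    94      282
1  Mon   100      300
5  Thu   119      357
6  Sat    49      147
7  Sat    91      273
8  Sat    56      168
group by day, sum of fare_x3:
day
Mon    582
Sat    588
Thu    357
Name: fare_x3, dtype: int64
The min of the resulting series is 357.

357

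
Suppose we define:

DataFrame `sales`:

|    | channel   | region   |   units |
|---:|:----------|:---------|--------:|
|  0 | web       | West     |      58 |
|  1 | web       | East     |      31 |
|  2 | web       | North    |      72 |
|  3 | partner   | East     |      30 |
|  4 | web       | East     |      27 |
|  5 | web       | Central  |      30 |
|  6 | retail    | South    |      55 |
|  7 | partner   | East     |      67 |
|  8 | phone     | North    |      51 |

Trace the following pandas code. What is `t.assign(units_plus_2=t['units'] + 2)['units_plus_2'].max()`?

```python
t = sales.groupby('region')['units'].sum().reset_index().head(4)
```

157

group by region, sum of units:
region
Central     30
East       155
North      123
South       55
West        58
Name: units, dtype: int64
reset_index():
    region  units
0  Central     30
1     East    155
2    North    123
3    South     55
4     West     58
take first 4 rows:
    region  units
0  Central     30
1     East    155
2    North    123
3    South     55
add column units_plus_2 = t['units'] + 2:
    region  units  units_plus_2
0  Central     30            32
1     East    155           157
2    North    123           125
3    South     55            57
Reading off the max of column 'units_plus_2', we get 157.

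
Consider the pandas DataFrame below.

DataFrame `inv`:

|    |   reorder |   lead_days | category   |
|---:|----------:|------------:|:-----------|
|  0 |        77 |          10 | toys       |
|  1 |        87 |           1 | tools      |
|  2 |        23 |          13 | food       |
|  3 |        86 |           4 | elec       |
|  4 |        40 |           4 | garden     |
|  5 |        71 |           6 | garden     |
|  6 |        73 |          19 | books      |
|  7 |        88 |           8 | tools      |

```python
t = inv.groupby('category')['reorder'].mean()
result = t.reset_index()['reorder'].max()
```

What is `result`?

group by category, mean of reorder:
category
books     73.0
elec      86.0
food      23.0
garden    55.5
tools     87.5
toys      77.0
Name: reorder, dtype: float64
reset_index():
  category  reorder
0    books     73.0
1     elec     86.0
2     food     23.0
3   garden     55.5
4    tools     87.5
5     toys     77.0
Then the max of column 'reorder': 87.5

87.5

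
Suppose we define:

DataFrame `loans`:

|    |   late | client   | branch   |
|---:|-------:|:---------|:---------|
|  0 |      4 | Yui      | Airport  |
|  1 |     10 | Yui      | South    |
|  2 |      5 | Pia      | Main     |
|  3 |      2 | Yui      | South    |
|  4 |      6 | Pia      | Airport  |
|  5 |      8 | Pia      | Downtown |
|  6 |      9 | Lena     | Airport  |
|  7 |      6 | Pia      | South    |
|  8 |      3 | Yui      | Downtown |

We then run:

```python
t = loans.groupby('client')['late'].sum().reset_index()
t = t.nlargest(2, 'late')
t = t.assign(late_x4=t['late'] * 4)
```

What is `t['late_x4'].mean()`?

group by client, sum of late:
client
Lena     9
Pia     25
Yui     19
Name: late, dtype: int64
reset_index():
  client  late
0   Lena     9
1    Pia    25
2    Yui    19
take 2 rows with largest late:
  client  late
1    Pia    25
2    Yui    19
add column late_x4 = t['late'] * 4:
  client  late  late_x4
1    Pia    25      100
2    Yui    19       76
Hence 88.0.

88.0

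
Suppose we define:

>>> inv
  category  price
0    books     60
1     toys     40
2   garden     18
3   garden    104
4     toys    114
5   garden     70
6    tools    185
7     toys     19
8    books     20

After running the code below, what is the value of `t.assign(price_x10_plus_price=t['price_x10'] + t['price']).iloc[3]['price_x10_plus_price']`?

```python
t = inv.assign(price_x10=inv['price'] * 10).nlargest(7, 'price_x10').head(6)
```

add column price_x10 = inv['price'] * 10:
  category  price  price_x10
0    books     60        600
1     toys     40        400
2   garden     18        180
3   garden    104       1040
4     toys    114       1140
5   garden     70        700
6    tools    185       1850
7     toys     19        190
8    books     20        200
take 7 rows with largest price_x10:
  category  price  price_x10
6    tools    185       1850
4     toys    114       1140
3   garden    104       1040
5   garden     70        700
0    books     60        600
1     toys     40        400
8    books     20        200
take first 6 rows:
  category  price  price_x10
6    tools    185       1850
4     toys    114       1140
3   garden    104       1040
5   garden     70        700
0    books     60        600
1     toys     40        400
add column price_x10_plus_price = t['price_x10'] + t['price']:
  category  price  price_x10  price_x10_plus_price
6    tools    185       1850                  2035
4     toys    114       1140                  1254
3   garden    104       1040                  1144
5   garden     70        700                   770
0    books     60        600                   660
1     toys     40        400                   440
Hence 770.

770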